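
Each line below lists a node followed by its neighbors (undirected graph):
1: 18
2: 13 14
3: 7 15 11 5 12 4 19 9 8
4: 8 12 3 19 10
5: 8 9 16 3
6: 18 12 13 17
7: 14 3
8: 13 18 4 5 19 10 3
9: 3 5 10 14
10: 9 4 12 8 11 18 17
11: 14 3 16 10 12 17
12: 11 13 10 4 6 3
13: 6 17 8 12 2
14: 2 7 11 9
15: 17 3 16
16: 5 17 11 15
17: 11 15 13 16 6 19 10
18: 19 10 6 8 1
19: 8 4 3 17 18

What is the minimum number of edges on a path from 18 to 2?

3

Level 0: 18
Level 1: 1, 6, 8, 10, 19
Level 2: 3, 4, 5, 9, 11, 12, 13, 17
Level 3: 2, 7, 14, 15, 16
2 first appears at level 3.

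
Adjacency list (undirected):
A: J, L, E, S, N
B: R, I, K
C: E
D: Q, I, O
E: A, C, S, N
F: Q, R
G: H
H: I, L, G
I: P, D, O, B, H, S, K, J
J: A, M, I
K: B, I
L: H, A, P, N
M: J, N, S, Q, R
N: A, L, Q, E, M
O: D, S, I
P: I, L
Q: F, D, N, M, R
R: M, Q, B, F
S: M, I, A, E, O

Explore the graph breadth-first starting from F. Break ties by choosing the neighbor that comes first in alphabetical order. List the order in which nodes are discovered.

F Q R D M N B I O J S A E L K H P C G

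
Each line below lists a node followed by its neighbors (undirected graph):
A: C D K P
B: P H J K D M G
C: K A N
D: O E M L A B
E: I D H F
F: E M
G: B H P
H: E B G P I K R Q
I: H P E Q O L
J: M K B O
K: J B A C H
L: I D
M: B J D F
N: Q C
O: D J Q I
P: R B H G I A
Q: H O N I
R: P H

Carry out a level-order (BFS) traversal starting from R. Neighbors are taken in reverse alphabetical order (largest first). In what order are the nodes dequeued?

Visit R; enqueue P, H → queue [P, H]
Visit P; enqueue I, G, B, A → queue [H, I, G, B, A]
Visit H; enqueue Q, K, E → queue [I, G, B, A, Q, K, E]
Visit I; enqueue O, L → queue [G, B, A, Q, K, E, O, L]
Visit G → queue [B, A, Q, K, E, O, L]
Visit B; enqueue M, J, D → queue [A, Q, K, E, O, L, M, J, D]
Visit A; enqueue C → queue [Q, K, E, O, L, M, J, D, C]
Visit Q; enqueue N → queue [K, E, O, L, M, J, D, C, N]
Visit K → queue [E, O, L, M, J, D, C, N]
Visit E; enqueue F → queue [O, L, M, J, D, C, N, F]
Visit O → queue [L, M, J, D, C, N, F]
Visit L → queue [M, J, D, C, N, F]
Visit M → queue [J, D, C, N, F]
Visit J → queue [D, C, N, F]
Visit D → queue [C, N, F]
Visit C → queue [N, F]
Visit N → queue [F]
Visit F → queue []

R → P → H → I → G → B → A → Q → K → E → O → L → M → J → D → C → N → F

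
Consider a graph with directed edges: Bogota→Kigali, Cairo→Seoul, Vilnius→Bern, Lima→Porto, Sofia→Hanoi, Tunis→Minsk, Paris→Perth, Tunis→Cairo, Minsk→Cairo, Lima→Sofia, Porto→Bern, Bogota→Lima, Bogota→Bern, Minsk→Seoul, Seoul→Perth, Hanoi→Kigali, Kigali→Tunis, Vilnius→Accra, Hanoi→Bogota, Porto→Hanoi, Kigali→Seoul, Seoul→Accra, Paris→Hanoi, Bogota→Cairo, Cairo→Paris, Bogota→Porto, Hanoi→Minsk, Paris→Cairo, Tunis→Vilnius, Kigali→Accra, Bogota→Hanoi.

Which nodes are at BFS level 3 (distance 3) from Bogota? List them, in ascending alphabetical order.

Level 0: Bogota
Level 1: Bern, Cairo, Hanoi, Kigali, Lima, Porto
Level 2: Accra, Minsk, Paris, Seoul, Sofia, Tunis
Level 3: Perth, Vilnius

Perth, Vilnius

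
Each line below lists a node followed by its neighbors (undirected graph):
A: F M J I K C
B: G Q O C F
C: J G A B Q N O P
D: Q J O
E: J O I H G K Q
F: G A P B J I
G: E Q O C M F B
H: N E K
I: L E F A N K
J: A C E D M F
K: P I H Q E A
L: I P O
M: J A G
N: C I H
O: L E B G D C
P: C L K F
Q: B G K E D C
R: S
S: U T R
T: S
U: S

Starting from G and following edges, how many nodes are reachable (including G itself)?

17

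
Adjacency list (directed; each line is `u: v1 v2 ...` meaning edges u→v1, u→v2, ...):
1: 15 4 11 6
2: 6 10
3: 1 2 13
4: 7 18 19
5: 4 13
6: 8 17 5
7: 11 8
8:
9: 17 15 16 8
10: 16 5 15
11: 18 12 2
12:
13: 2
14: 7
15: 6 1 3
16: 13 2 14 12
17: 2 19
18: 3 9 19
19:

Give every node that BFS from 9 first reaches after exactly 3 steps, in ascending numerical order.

4, 5, 7, 10, 11

Level 0: 9
Level 1: 8, 15, 16, 17
Level 2: 1, 2, 3, 6, 12, 13, 14, 19
Level 3: 4, 5, 7, 10, 11
Level 4: 18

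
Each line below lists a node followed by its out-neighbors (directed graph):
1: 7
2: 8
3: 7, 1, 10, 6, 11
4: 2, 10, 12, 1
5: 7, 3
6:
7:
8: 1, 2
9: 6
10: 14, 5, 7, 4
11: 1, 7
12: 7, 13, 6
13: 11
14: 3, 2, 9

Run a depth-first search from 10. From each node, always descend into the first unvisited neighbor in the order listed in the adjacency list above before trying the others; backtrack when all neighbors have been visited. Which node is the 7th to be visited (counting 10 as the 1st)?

Visit 10
10 → 14
14 → 3
3 → 7
3 → 1
3 → 6
3 → 11
14 → 2
2 → 8
14 → 9
10 → 5
10 → 4
4 → 12
12 → 13

Visit order: 10, 14, 3, 7, 1, 6, 11, 2, 8, 9, 5, 4, 12, 13

11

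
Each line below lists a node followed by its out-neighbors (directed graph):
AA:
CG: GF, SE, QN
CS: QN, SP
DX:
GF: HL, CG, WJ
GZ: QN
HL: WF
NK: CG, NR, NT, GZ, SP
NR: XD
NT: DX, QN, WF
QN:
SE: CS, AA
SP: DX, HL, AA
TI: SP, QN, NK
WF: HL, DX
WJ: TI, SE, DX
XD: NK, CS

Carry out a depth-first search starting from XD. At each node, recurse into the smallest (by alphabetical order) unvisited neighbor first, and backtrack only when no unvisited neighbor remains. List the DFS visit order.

Visit XD
XD → CS
CS → QN
CS → SP
SP → AA
SP → DX
SP → HL
HL → WF
XD → NK
NK → CG
CG → GF
GF → WJ
WJ → SE
WJ → TI
NK → GZ
NK → NR
NK → NT

XD CS QN SP AA DX HL WF NK CG GF WJ SE TI GZ NR NT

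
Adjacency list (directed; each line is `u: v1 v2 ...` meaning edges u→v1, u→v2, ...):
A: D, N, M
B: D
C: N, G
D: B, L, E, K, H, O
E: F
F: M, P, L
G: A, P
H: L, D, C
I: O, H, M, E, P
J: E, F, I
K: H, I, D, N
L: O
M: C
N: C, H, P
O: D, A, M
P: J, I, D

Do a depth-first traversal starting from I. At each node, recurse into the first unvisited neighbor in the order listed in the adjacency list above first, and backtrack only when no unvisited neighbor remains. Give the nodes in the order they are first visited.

Visit I
I → O
O → D
D → B
D → L
D → E
E → F
F → M
M → C
C → N
N → H
N → P
P → J
C → G
G → A
D → K

I O D B L E F M C N H P J G A K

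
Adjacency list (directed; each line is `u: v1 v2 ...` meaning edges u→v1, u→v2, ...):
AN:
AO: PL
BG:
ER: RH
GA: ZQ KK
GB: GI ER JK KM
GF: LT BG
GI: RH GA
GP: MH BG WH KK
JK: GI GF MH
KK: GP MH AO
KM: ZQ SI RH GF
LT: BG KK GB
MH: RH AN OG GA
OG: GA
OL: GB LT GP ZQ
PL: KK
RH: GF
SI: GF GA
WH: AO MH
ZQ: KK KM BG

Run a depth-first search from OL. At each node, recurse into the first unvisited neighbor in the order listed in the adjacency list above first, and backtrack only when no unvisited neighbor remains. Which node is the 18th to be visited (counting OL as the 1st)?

Visit OL
OL → GB
GB → GI
GI → RH
RH → GF
GF → LT
LT → BG
LT → KK
KK → GP
GP → MH
MH → AN
MH → OG
OG → GA
GA → ZQ
ZQ → KM
KM → SI
GP → WH
WH → AO
AO → PL
GB → ER
GB → JK

Visit order: OL, GB, GI, RH, GF, LT, BG, KK, GP, MH, AN, OG, GA, ZQ, KM, SI, WH, AO, PL, ER, JK

AO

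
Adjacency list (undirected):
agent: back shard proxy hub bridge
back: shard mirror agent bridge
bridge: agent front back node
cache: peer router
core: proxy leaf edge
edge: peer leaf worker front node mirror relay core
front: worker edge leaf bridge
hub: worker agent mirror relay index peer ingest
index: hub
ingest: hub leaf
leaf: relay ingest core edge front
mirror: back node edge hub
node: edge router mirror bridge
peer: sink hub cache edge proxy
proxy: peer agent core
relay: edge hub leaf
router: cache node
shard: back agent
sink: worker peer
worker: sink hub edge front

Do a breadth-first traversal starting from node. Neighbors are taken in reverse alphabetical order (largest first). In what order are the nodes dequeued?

Visit node; enqueue router, mirror, edge, bridge → queue [router, mirror, edge, bridge]
Visit router; enqueue cache → queue [mirror, edge, bridge, cache]
Visit mirror; enqueue hub, back → queue [edge, bridge, cache, hub, back]
Visit edge; enqueue worker, relay, peer, leaf, front, core → queue [bridge, cache, hub, back, worker, relay, peer, leaf, front, core]
Visit bridge; enqueue agent → queue [cache, hub, back, worker, relay, peer, leaf, front, core, agent]
Visit cache → queue [hub, back, worker, relay, peer, leaf, front, core, agent]
Visit hub; enqueue ingest, index → queue [back, worker, relay, peer, leaf, front, core, agent, ingest, index]
Visit back; enqueue shard → queue [worker, relay, peer, leaf, front, core, agent, ingest, index, shard]
Visit worker; enqueue sink → queue [relay, peer, leaf, front, core, agent, ingest, index, shard, sink]
Visit relay → queue [peer, leaf, front, core, agent, ingest, index, shard, sink]
Visit peer; enqueue proxy → queue [leaf, front, core, agent, ingest, index, shard, sink, proxy]
Visit leaf → queue [front, core, agent, ingest, index, shard, sink, proxy]
Visit front → queue [core, agent, ingest, index, shard, sink, proxy]
Visit core → queue [agent, ingest, index, shard, sink, proxy]
Visit agent → queue [ingest, index, shard, sink, proxy]
Visit ingest → queue [index, shard, sink, proxy]
Visit index → queue [shard, sink, proxy]
Visit shard → queue [sink, proxy]
Visit sink → queue [proxy]
Visit proxy → queue []

node -> router -> mirror -> edge -> bridge -> cache -> hub -> back -> worker -> relay -> peer -> leaf -> front -> core -> agent -> ingest -> index -> shard -> sink -> proxy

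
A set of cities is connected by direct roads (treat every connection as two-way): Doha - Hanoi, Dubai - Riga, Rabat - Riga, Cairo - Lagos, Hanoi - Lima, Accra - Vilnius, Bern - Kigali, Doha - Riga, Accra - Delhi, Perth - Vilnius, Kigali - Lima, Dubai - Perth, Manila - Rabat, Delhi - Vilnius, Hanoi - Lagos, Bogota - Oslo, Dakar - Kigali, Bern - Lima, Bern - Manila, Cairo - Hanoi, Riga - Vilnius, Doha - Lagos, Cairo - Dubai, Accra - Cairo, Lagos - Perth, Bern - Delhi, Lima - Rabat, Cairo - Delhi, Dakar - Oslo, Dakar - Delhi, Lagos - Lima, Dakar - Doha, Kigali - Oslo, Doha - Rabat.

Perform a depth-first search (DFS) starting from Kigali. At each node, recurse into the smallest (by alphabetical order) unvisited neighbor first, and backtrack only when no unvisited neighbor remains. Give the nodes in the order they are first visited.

Visit Kigali
Kigali → Bern
Bern → Delhi
Delhi → Accra
Accra → Cairo
Cairo → Dubai
Dubai → Perth
Perth → Lagos
Lagos → Doha
Doha → Dakar
Dakar → Oslo
Oslo → Bogota
Doha → Hanoi
Hanoi → Lima
Lima → Rabat
Rabat → Manila
Rabat → Riga
Riga → Vilnius

Kigali -> Bern -> Delhi -> Accra -> Cairo -> Dubai -> Perth -> Lagos -> Doha -> Dakar -> Oslo -> Bogota -> Hanoi -> Lima -> Rabat -> Manila -> Riga -> Vilnius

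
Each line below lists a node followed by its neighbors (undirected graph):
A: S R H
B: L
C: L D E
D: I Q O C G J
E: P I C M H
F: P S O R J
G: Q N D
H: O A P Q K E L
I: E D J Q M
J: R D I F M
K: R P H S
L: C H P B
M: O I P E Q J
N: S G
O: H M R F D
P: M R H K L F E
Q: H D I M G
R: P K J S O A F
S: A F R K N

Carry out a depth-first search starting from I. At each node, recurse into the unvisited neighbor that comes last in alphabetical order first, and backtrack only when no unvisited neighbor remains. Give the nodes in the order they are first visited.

Visit I
I → Q
Q → M
M → P
P → R
R → S
S → N
N → G
G → D
D → O
O → H
H → L
L → C
C → E
L → B
H → K
H → A
O → F
F → J

I Q M P R S N G D O H L C E B K A F J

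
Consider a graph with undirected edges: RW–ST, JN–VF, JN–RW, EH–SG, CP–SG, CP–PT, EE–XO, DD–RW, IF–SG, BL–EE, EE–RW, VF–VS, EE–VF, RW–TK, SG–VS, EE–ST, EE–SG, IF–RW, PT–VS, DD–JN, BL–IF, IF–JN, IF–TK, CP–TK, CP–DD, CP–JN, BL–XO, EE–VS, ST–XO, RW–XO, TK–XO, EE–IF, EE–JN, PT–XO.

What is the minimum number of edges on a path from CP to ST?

Level 0: CP
Level 1: DD, JN, PT, SG, TK
Level 2: EE, EH, IF, RW, VF, VS, XO
Level 3: BL, ST
ST first appears at level 3.

3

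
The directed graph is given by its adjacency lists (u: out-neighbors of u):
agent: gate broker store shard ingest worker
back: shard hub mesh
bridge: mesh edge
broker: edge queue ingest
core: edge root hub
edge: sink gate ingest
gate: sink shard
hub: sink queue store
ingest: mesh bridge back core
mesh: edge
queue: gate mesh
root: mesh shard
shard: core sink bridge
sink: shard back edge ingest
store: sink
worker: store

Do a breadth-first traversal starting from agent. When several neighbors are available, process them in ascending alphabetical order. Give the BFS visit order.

agent, broker, gate, ingest, shard, store, worker, edge, queue, sink, back, bridge, core, mesh, hub, root

Visit agent; enqueue broker, gate, ingest, shard, store, worker → queue [broker, gate, ingest, shard, store, worker]
Visit broker; enqueue edge, queue → queue [gate, ingest, shard, store, worker, edge, queue]
Visit gate; enqueue sink → queue [ingest, shard, store, worker, edge, queue, sink]
Visit ingest; enqueue back, bridge, core, mesh → queue [shard, store, worker, edge, queue, sink, back, bridge, core, mesh]
Visit shard → queue [store, worker, edge, queue, sink, back, bridge, core, mesh]
Visit store → queue [worker, edge, queue, sink, back, bridge, core, mesh]
Visit worker → queue [edge, queue, sink, back, bridge, core, mesh]
Visit edge → queue [queue, sink, back, bridge, core, mesh]
Visit queue → queue [sink, back, bridge, core, mesh]
Visit sink → queue [back, bridge, core, mesh]
Visit back; enqueue hub → queue [bridge, core, mesh, hub]
Visit bridge → queue [core, mesh, hub]
Visit core; enqueue root → queue [mesh, hub, root]
Visit mesh → queue [hub, root]
Visit hub → queue [root]
Visit root → queue []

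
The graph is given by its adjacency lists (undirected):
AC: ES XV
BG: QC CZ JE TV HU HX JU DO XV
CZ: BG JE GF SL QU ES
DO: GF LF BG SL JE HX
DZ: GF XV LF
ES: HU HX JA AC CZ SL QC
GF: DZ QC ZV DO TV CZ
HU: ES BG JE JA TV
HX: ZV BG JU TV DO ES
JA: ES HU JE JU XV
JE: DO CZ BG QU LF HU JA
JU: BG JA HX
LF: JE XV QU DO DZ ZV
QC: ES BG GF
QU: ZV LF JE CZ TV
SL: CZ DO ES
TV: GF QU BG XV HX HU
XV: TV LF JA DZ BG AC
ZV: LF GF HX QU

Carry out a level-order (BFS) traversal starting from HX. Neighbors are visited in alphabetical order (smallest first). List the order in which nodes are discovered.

Visit HX; enqueue BG, DO, ES, JU, TV, ZV → queue [BG, DO, ES, JU, TV, ZV]
Visit BG; enqueue CZ, HU, JE, QC, XV → queue [DO, ES, JU, TV, ZV, CZ, HU, JE, QC, XV]
Visit DO; enqueue GF, LF, SL → queue [ES, JU, TV, ZV, CZ, HU, JE, QC, XV, GF, LF, SL]
Visit ES; enqueue AC, JA → queue [JU, TV, ZV, CZ, HU, JE, QC, XV, GF, LF, SL, AC, JA]
Visit JU → queue [TV, ZV, CZ, HU, JE, QC, XV, GF, LF, SL, AC, JA]
Visit TV; enqueue QU → queue [ZV, CZ, HU, JE, QC, XV, GF, LF, SL, AC, JA, QU]
Visit ZV → queue [CZ, HU, JE, QC, XV, GF, LF, SL, AC, JA, QU]
Visit CZ → queue [HU, JE, QC, XV, GF, LF, SL, AC, JA, QU]
Visit HU → queue [JE, QC, XV, GF, LF, SL, AC, JA, QU]
Visit JE → queue [QC, XV, GF, LF, SL, AC, JA, QU]
Visit QC → queue [XV, GF, LF, SL, AC, JA, QU]
Visit XV; enqueue DZ → queue [GF, LF, SL, AC, JA, QU, DZ]
Visit GF → queue [LF, SL, AC, JA, QU, DZ]
Visit LF → queue [SL, AC, JA, QU, DZ]
Visit SL → queue [AC, JA, QU, DZ]
Visit AC → queue [JA, QU, DZ]
Visit JA → queue [QU, DZ]
Visit QU → queue [DZ]
Visit DZ → queue []

HX, BG, DO, ES, JU, TV, ZV, CZ, HU, JE, QC, XV, GF, LF, SL, AC, JA, QU, DZ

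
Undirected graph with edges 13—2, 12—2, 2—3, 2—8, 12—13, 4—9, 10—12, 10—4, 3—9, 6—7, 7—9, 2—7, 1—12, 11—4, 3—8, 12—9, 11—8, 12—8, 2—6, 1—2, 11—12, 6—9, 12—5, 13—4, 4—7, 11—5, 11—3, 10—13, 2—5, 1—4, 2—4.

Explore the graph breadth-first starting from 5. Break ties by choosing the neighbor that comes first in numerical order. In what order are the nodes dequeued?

Visit 5; enqueue 2, 11, 12 → queue [2, 11, 12]
Visit 2; enqueue 1, 3, 4, 6, 7, 8, 13 → queue [11, 12, 1, 3, 4, 6, 7, 8, 13]
Visit 11 → queue [12, 1, 3, 4, 6, 7, 8, 13]
Visit 12; enqueue 9, 10 → queue [1, 3, 4, 6, 7, 8, 13, 9, 10]
Visit 1 → queue [3, 4, 6, 7, 8, 13, 9, 10]
Visit 3 → queue [4, 6, 7, 8, 13, 9, 10]
Visit 4 → queue [6, 7, 8, 13, 9, 10]
Visit 6 → queue [7, 8, 13, 9, 10]
Visit 7 → queue [8, 13, 9, 10]
Visit 8 → queue [13, 9, 10]
Visit 13 → queue [9, 10]
Visit 9 → queue [10]
Visit 10 → queue []

5, 2, 11, 12, 1, 3, 4, 6, 7, 8, 13, 9, 10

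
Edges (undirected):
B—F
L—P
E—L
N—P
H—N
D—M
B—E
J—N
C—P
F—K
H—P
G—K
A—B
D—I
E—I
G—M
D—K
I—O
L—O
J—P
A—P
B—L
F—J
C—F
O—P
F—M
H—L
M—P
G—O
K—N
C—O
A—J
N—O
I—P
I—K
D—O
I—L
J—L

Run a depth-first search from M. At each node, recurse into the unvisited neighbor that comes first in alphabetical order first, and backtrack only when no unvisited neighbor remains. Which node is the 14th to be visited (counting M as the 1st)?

H

Visit M
M → D
D → I
I → E
E → B
B → A
A → J
J → F
F → C
C → O
O → G
G → K
K → N
N → H
H → L
L → P

Visit order: M, D, I, E, B, A, J, F, C, O, G, K, N, H, L, P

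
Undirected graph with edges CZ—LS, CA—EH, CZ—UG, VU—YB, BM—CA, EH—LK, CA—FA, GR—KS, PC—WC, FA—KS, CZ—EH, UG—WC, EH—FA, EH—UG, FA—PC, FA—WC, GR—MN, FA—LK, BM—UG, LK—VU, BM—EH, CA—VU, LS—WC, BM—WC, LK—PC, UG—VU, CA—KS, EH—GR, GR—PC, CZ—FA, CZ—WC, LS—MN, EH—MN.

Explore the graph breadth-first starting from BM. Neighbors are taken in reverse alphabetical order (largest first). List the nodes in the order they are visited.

BM -> WC -> UG -> EH -> CA -> PC -> LS -> FA -> CZ -> VU -> MN -> LK -> GR -> KS -> YB

Visit BM; enqueue WC, UG, EH, CA → queue [WC, UG, EH, CA]
Visit WC; enqueue PC, LS, FA, CZ → queue [UG, EH, CA, PC, LS, FA, CZ]
Visit UG; enqueue VU → queue [EH, CA, PC, LS, FA, CZ, VU]
Visit EH; enqueue MN, LK, GR → queue [CA, PC, LS, FA, CZ, VU, MN, LK, GR]
Visit CA; enqueue KS → queue [PC, LS, FA, CZ, VU, MN, LK, GR, KS]
Visit PC → queue [LS, FA, CZ, VU, MN, LK, GR, KS]
Visit LS → queue [FA, CZ, VU, MN, LK, GR, KS]
Visit FA → queue [CZ, VU, MN, LK, GR, KS]
Visit CZ → queue [VU, MN, LK, GR, KS]
Visit VU; enqueue YB → queue [MN, LK, GR, KS, YB]
Visit MN → queue [LK, GR, KS, YB]
Visit LK → queue [GR, KS, YB]
Visit GR → queue [KS, YB]
Visit KS → queue [YB]
Visit YB → queue []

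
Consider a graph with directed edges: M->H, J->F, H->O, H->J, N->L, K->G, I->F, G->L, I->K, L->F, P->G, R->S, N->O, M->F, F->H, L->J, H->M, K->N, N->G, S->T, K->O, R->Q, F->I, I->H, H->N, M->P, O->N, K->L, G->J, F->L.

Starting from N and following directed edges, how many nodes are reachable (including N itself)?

BFS from N visits: N, G, L, O, J, F, H, I, M, K, P
Reachable nodes: 11 of 15 total.

11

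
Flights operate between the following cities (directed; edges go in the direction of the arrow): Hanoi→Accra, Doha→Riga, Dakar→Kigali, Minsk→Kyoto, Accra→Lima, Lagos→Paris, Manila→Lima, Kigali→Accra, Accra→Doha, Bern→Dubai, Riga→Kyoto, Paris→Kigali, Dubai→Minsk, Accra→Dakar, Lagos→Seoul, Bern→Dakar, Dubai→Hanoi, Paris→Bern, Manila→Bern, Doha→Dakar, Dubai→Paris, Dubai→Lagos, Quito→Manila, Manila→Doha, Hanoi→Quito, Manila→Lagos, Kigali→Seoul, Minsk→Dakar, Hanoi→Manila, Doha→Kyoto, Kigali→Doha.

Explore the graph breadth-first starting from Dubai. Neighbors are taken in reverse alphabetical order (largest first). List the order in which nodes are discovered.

Dubai → Paris → Minsk → Lagos → Hanoi → Kigali → Bern → Kyoto → Dakar → Seoul → Quito → Manila → Accra → Doha → Lima → Riga

Visit Dubai; enqueue Paris, Minsk, Lagos, Hanoi → queue [Paris, Minsk, Lagos, Hanoi]
Visit Paris; enqueue Kigali, Bern → queue [Minsk, Lagos, Hanoi, Kigali, Bern]
Visit Minsk; enqueue Kyoto, Dakar → queue [Lagos, Hanoi, Kigali, Bern, Kyoto, Dakar]
Visit Lagos; enqueue Seoul → queue [Hanoi, Kigali, Bern, Kyoto, Dakar, Seoul]
Visit Hanoi; enqueue Quito, Manila, Accra → queue [Kigali, Bern, Kyoto, Dakar, Seoul, Quito, Manila, Accra]
Visit Kigali; enqueue Doha → queue [Bern, Kyoto, Dakar, Seoul, Quito, Manila, Accra, Doha]
Visit Bern → queue [Kyoto, Dakar, Seoul, Quito, Manila, Accra, Doha]
Visit Kyoto → queue [Dakar, Seoul, Quito, Manila, Accra, Doha]
Visit Dakar → queue [Seoul, Quito, Manila, Accra, Doha]
Visit Seoul → queue [Quito, Manila, Accra, Doha]
Visit Quito → queue [Manila, Accra, Doha]
Visit Manila; enqueue Lima → queue [Accra, Doha, Lima]
Visit Accra → queue [Doha, Lima]
Visit Doha; enqueue Riga → queue [Lima, Riga]
Visit Lima → queue [Riga]
Visit Riga → queue []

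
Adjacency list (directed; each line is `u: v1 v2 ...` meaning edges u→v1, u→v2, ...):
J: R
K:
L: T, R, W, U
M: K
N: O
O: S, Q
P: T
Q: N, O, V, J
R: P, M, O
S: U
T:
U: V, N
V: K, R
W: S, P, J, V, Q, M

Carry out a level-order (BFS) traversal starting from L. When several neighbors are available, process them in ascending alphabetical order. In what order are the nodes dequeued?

L, R, T, U, W, M, O, P, N, V, J, Q, S, K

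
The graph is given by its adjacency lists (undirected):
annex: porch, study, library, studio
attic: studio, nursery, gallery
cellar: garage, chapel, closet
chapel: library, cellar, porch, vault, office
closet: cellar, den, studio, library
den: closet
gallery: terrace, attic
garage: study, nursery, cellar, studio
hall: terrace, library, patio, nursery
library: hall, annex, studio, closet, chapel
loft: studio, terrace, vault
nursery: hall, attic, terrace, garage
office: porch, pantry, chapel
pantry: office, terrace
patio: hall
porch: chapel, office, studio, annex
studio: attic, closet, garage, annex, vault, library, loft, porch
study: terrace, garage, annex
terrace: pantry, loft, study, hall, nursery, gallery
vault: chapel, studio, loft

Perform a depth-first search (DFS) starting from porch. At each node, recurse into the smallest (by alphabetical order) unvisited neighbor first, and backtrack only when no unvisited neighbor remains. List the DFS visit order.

Visit porch
porch → annex
annex → library
library → chapel
chapel → cellar
cellar → closet
closet → den
closet → studio
studio → attic
attic → gallery
gallery → terrace
terrace → hall
hall → nursery
nursery → garage
garage → study
hall → patio
terrace → loft
loft → vault
terrace → pantry
pantry → office

porch annex library chapel cellar closet den studio attic gallery terrace hall nursery garage study patio loft vault pantry office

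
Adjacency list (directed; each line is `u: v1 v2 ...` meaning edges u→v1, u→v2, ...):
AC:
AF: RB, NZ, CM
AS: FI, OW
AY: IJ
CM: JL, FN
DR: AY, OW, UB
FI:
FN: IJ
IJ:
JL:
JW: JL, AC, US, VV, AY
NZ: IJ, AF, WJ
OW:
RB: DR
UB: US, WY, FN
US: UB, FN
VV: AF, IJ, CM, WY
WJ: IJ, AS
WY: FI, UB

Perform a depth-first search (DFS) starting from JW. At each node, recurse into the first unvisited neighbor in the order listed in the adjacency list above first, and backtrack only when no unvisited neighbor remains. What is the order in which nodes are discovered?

JW → JL → AC → US → UB → WY → FI → FN → IJ → VV → AF → RB → DR → AY → OW → NZ → WJ → AS → CM

Visit JW
JW → JL
JW → AC
JW → US
US → UB
UB → WY
WY → FI
UB → FN
FN → IJ
JW → VV
VV → AF
AF → RB
RB → DR
DR → AY
DR → OW
AF → NZ
NZ → WJ
WJ → AS
AF → CM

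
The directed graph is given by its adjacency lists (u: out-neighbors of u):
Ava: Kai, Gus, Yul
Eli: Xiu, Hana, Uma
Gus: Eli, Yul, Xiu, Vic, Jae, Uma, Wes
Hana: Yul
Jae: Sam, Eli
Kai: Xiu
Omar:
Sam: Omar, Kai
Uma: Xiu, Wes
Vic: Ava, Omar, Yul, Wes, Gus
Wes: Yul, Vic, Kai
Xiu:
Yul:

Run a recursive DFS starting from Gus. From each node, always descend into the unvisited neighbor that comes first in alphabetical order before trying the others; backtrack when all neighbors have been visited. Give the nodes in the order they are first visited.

Visit Gus
Gus → Eli
Eli → Hana
Hana → Yul
Eli → Uma
Uma → Wes
Wes → Kai
Kai → Xiu
Wes → Vic
Vic → Ava
Vic → Omar
Gus → Jae
Jae → Sam

Gus → Eli → Hana → Yul → Uma → Wes → Kai → Xiu → Vic → Ava → Omar → Jae → Sam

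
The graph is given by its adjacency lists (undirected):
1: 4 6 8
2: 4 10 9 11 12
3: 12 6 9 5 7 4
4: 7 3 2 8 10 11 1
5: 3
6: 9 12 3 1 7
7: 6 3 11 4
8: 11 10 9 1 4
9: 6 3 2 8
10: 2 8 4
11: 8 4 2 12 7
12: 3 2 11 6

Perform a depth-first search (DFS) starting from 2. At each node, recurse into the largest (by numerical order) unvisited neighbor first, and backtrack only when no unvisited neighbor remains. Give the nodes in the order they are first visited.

2 12 11 8 10 4 7 6 9 3 5 1

Visit 2
2 → 12
12 → 11
11 → 8
8 → 10
10 → 4
4 → 7
7 → 6
6 → 9
9 → 3
3 → 5
6 → 1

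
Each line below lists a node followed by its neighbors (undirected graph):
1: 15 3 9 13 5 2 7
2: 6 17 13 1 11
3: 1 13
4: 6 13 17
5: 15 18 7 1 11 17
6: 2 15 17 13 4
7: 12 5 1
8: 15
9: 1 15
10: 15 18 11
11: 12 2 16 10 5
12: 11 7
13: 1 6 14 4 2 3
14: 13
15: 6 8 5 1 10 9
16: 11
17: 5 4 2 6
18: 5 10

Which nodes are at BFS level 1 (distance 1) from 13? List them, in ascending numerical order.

1, 2, 3, 4, 6, 14

Level 0: 13
Level 1: 1, 2, 3, 4, 6, 14
Level 2: 5, 7, 9, 11, 15, 17
Level 3: 8, 10, 12, 16, 18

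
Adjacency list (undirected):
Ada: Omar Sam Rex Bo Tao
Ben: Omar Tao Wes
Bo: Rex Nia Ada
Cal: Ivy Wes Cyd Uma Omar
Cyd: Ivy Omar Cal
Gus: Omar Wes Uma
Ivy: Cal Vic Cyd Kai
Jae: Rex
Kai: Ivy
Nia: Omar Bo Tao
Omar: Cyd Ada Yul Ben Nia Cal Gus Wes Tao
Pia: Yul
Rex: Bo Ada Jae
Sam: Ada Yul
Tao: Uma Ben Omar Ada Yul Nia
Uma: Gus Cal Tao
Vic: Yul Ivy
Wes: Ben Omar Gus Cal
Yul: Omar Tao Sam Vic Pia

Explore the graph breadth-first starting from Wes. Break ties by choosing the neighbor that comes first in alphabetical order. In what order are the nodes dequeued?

Visit Wes; enqueue Ben, Cal, Gus, Omar → queue [Ben, Cal, Gus, Omar]
Visit Ben; enqueue Tao → queue [Cal, Gus, Omar, Tao]
Visit Cal; enqueue Cyd, Ivy, Uma → queue [Gus, Omar, Tao, Cyd, Ivy, Uma]
Visit Gus → queue [Omar, Tao, Cyd, Ivy, Uma]
Visit Omar; enqueue Ada, Nia, Yul → queue [Tao, Cyd, Ivy, Uma, Ada, Nia, Yul]
Visit Tao → queue [Cyd, Ivy, Uma, Ada, Nia, Yul]
Visit Cyd → queue [Ivy, Uma, Ada, Nia, Yul]
Visit Ivy; enqueue Kai, Vic → queue [Uma, Ada, Nia, Yul, Kai, Vic]
Visit Uma → queue [Ada, Nia, Yul, Kai, Vic]
Visit Ada; enqueue Bo, Rex, Sam → queue [Nia, Yul, Kai, Vic, Bo, Rex, Sam]
Visit Nia → queue [Yul, Kai, Vic, Bo, Rex, Sam]
Visit Yul; enqueue Pia → queue [Kai, Vic, Bo, Rex, Sam, Pia]
Visit Kai → queue [Vic, Bo, Rex, Sam, Pia]
Visit Vic → queue [Bo, Rex, Sam, Pia]
Visit Bo → queue [Rex, Sam, Pia]
Visit Rex; enqueue Jae → queue [Sam, Pia, Jae]
Visit Sam → queue [Pia, Jae]
Visit Pia → queue [Jae]
Visit Jae → queue []

Wes -> Ben -> Cal -> Gus -> Omar -> Tao -> Cyd -> Ivy -> Uma -> Ada -> Nia -> Yul -> Kai -> Vic -> Bo -> Rex -> Sam -> Pia -> Jae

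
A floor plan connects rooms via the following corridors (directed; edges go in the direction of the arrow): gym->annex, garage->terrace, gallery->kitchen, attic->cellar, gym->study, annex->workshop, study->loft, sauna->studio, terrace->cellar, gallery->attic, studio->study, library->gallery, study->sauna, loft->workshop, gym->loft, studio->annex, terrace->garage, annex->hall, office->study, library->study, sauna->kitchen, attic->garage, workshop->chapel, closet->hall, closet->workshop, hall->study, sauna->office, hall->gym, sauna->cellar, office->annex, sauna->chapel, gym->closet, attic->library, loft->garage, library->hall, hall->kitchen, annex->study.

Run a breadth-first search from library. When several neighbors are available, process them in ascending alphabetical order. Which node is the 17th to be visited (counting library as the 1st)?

Visit library; enqueue gallery, hall, study → queue [gallery, hall, study]
Visit gallery; enqueue attic, kitchen → queue [hall, study, attic, kitchen]
Visit hall; enqueue gym → queue [study, attic, kitchen, gym]
Visit study; enqueue loft, sauna → queue [attic, kitchen, gym, loft, sauna]
Visit attic; enqueue cellar, garage → queue [kitchen, gym, loft, sauna, cellar, garage]
Visit kitchen → queue [gym, loft, sauna, cellar, garage]
Visit gym; enqueue annex, closet → queue [loft, sauna, cellar, garage, annex, closet]
Visit loft; enqueue workshop → queue [sauna, cellar, garage, annex, closet, workshop]
Visit sauna; enqueue chapel, office, studio → queue [cellar, garage, annex, closet, workshop, chapel, office, studio]
Visit cellar → queue [garage, annex, closet, workshop, chapel, office, studio]
Visit garage; enqueue terrace → queue [annex, closet, workshop, chapel, office, studio, terrace]
Visit annex → queue [closet, workshop, chapel, office, studio, terrace]
Visit closet → queue [workshop, chapel, office, studio, terrace]
Visit workshop → queue [chapel, office, studio, terrace]
Visit chapel → queue [office, studio, terrace]
Visit office → queue [studio, terrace]
Visit studio → queue [terrace]
Visit terrace → queue []

Visit order: library, gallery, hall, study, attic, kitchen, gym, loft, sauna, cellar, garage, annex, closet, workshop, chapel, office, studio, terrace

studio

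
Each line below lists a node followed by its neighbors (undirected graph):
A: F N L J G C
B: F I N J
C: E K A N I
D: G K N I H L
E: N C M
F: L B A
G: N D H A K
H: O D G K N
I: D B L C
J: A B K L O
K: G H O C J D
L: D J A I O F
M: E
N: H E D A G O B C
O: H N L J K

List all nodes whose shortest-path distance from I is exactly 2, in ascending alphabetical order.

A, E, F, G, H, J, K, N, O

Level 0: I
Level 1: B, C, D, L
Level 2: A, E, F, G, H, J, K, N, O
Level 3: M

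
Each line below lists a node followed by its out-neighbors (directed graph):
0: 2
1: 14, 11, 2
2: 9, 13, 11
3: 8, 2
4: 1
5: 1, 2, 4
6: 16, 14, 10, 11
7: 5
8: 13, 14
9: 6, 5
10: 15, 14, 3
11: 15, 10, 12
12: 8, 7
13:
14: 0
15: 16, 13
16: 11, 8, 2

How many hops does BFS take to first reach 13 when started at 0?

2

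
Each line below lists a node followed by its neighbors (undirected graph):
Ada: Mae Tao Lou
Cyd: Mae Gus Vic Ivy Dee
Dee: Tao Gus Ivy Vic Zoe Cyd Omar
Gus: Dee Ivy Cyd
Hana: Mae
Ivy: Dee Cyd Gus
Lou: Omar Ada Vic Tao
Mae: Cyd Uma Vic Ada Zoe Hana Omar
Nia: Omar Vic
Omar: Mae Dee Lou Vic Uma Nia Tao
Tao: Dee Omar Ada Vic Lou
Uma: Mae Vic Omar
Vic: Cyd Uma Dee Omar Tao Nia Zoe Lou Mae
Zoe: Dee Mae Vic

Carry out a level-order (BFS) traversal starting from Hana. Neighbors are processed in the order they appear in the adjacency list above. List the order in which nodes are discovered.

Hana, Mae, Cyd, Uma, Vic, Ada, Zoe, Omar, Gus, Ivy, Dee, Tao, Nia, Lou

Visit Hana; enqueue Mae → queue [Mae]
Visit Mae; enqueue Cyd, Uma, Vic, Ada, Zoe, Omar → queue [Cyd, Uma, Vic, Ada, Zoe, Omar]
Visit Cyd; enqueue Gus, Ivy, Dee → queue [Uma, Vic, Ada, Zoe, Omar, Gus, Ivy, Dee]
Visit Uma → queue [Vic, Ada, Zoe, Omar, Gus, Ivy, Dee]
Visit Vic; enqueue Tao, Nia, Lou → queue [Ada, Zoe, Omar, Gus, Ivy, Dee, Tao, Nia, Lou]
Visit Ada → queue [Zoe, Omar, Gus, Ivy, Dee, Tao, Nia, Lou]
Visit Zoe → queue [Omar, Gus, Ivy, Dee, Tao, Nia, Lou]
Visit Omar → queue [Gus, Ivy, Dee, Tao, Nia, Lou]
Visit Gus → queue [Ivy, Dee, Tao, Nia, Lou]
Visit Ivy → queue [Dee, Tao, Nia, Lou]
Visit Dee → queue [Tao, Nia, Lou]
Visit Tao → queue [Nia, Lou]
Visit Nia → queue [Lou]
Visit Lou → queue []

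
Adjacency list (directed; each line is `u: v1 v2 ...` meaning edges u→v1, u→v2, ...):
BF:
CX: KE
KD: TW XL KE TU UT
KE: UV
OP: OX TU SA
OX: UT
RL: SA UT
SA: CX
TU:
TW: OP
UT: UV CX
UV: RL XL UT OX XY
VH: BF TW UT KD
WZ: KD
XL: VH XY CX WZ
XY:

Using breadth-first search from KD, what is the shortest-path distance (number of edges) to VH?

Level 0: KD
Level 1: KE, TU, TW, UT, XL
Level 2: CX, OP, UV, VH, WZ, XY
Level 3: BF, OX, RL, SA
VH first appears at level 2.

2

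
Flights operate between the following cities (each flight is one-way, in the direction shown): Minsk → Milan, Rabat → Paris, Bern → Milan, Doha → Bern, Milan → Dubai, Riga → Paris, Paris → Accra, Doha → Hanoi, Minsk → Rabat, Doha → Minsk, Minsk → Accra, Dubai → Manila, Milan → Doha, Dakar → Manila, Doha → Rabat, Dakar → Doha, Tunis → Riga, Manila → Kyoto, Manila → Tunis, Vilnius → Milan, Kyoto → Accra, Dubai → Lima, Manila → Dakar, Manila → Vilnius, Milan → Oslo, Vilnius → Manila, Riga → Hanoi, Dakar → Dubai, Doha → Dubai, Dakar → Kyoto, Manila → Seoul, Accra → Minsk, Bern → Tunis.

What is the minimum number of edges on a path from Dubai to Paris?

4

Level 0: Dubai
Level 1: Lima, Manila
Level 2: Dakar, Kyoto, Seoul, Tunis, Vilnius
Level 3: Accra, Doha, Milan, Riga
Level 4: Bern, Hanoi, Minsk, Oslo, Paris, Rabat
Paris first appears at level 4.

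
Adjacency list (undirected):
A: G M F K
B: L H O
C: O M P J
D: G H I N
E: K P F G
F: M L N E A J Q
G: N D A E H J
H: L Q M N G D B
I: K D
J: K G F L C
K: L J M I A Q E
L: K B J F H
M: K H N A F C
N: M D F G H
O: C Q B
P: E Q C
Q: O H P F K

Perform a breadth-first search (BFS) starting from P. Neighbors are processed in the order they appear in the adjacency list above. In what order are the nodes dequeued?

Visit P; enqueue E, Q, C → queue [E, Q, C]
Visit E; enqueue K, F, G → queue [Q, C, K, F, G]
Visit Q; enqueue O, H → queue [C, K, F, G, O, H]
Visit C; enqueue M, J → queue [K, F, G, O, H, M, J]
Visit K; enqueue L, I, A → queue [F, G, O, H, M, J, L, I, A]
Visit F; enqueue N → queue [G, O, H, M, J, L, I, A, N]
Visit G; enqueue D → queue [O, H, M, J, L, I, A, N, D]
Visit O; enqueue B → queue [H, M, J, L, I, A, N, D, B]
Visit H → queue [M, J, L, I, A, N, D, B]
Visit M → queue [J, L, I, A, N, D, B]
Visit J → queue [L, I, A, N, D, B]
Visit L → queue [I, A, N, D, B]
Visit I → queue [A, N, D, B]
Visit A → queue [N, D, B]
Visit N → queue [D, B]
Visit D → queue [B]
Visit B → queue []

P, E, Q, C, K, F, G, O, H, M, J, L, I, A, N, D, B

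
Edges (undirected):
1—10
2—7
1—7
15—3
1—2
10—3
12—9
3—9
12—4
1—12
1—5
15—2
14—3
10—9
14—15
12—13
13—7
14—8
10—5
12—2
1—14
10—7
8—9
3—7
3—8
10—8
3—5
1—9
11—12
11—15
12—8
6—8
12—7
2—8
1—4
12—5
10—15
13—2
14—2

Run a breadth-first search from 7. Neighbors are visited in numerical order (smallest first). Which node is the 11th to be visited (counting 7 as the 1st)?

Visit 7; enqueue 1, 2, 3, 10, 12, 13 → queue [1, 2, 3, 10, 12, 13]
Visit 1; enqueue 4, 5, 9, 14 → queue [2, 3, 10, 12, 13, 4, 5, 9, 14]
Visit 2; enqueue 8, 15 → queue [3, 10, 12, 13, 4, 5, 9, 14, 8, 15]
Visit 3 → queue [10, 12, 13, 4, 5, 9, 14, 8, 15]
Visit 10 → queue [12, 13, 4, 5, 9, 14, 8, 15]
Visit 12; enqueue 11 → queue [13, 4, 5, 9, 14, 8, 15, 11]
Visit 13 → queue [4, 5, 9, 14, 8, 15, 11]
Visit 4 → queue [5, 9, 14, 8, 15, 11]
Visit 5 → queue [9, 14, 8, 15, 11]
Visit 9 → queue [14, 8, 15, 11]
Visit 14 → queue [8, 15, 11]
Visit 8; enqueue 6 → queue [15, 11, 6]
Visit 15 → queue [11, 6]
Visit 11 → queue [6]
Visit 6 → queue []

Visit order: 7, 1, 2, 3, 10, 12, 13, 4, 5, 9, 14, 8, 15, 11, 6

14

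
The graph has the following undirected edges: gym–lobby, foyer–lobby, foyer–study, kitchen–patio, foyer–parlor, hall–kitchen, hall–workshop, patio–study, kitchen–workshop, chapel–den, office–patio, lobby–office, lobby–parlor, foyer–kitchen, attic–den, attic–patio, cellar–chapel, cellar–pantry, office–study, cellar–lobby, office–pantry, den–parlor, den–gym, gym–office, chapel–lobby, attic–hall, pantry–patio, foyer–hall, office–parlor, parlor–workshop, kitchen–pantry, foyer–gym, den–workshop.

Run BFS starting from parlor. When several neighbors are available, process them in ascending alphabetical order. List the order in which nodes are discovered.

Visit parlor; enqueue den, foyer, lobby, office, workshop → queue [den, foyer, lobby, office, workshop]
Visit den; enqueue attic, chapel, gym → queue [foyer, lobby, office, workshop, attic, chapel, gym]
Visit foyer; enqueue hall, kitchen, study → queue [lobby, office, workshop, attic, chapel, gym, hall, kitchen, study]
Visit lobby; enqueue cellar → queue [office, workshop, attic, chapel, gym, hall, kitchen, study, cellar]
Visit office; enqueue pantry, patio → queue [workshop, attic, chapel, gym, hall, kitchen, study, cellar, pantry, patio]
Visit workshop → queue [attic, chapel, gym, hall, kitchen, study, cellar, pantry, patio]
Visit attic → queue [chapel, gym, hall, kitchen, study, cellar, pantry, patio]
Visit chapel → queue [gym, hall, kitchen, study, cellar, pantry, patio]
Visit gym → queue [hall, kitchen, study, cellar, pantry, patio]
Visit hall → queue [kitchen, study, cellar, pantry, patio]
Visit kitchen → queue [study, cellar, pantry, patio]
Visit study → queue [cellar, pantry, patio]
Visit cellar → queue [pantry, patio]
Visit pantry → queue [patio]
Visit patio → queue []

parlor, den, foyer, lobby, office, workshop, attic, chapel, gym, hall, kitchen, study, cellar, pantry, patio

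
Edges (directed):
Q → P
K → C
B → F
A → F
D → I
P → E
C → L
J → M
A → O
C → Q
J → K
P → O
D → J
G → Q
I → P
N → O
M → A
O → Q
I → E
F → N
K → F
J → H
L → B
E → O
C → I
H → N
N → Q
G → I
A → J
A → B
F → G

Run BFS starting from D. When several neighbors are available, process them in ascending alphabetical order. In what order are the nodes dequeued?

Visit D; enqueue I, J → queue [I, J]
Visit I; enqueue E, P → queue [J, E, P]
Visit J; enqueue H, K, M → queue [E, P, H, K, M]
Visit E; enqueue O → queue [P, H, K, M, O]
Visit P → queue [H, K, M, O]
Visit H; enqueue N → queue [K, M, O, N]
Visit K; enqueue C, F → queue [M, O, N, C, F]
Visit M; enqueue A → queue [O, N, C, F, A]
Visit O; enqueue Q → queue [N, C, F, A, Q]
Visit N → queue [C, F, A, Q]
Visit C; enqueue L → queue [F, A, Q, L]
Visit F; enqueue G → queue [A, Q, L, G]
Visit A; enqueue B → queue [Q, L, G, B]
Visit Q → queue [L, G, B]
Visit L → queue [G, B]
Visit G → queue [B]
Visit B → queue []

D I J E P H K M O N C F A Q L G B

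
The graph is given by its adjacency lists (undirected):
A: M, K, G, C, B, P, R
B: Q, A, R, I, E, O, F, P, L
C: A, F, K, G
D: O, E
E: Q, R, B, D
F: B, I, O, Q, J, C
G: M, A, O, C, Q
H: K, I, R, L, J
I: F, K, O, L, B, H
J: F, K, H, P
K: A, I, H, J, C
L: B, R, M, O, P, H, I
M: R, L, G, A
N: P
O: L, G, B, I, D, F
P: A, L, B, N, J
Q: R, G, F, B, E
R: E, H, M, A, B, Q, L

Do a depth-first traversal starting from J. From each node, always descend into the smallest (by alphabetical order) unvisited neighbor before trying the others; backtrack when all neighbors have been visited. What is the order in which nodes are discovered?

J → F → B → A → C → G → M → L → H → I → K → O → D → E → Q → R → P → N

Visit J
J → F
F → B
B → A
A → C
C → G
G → M
M → L
L → H
H → I
I → K
I → O
O → D
D → E
E → Q
Q → R
L → P
P → N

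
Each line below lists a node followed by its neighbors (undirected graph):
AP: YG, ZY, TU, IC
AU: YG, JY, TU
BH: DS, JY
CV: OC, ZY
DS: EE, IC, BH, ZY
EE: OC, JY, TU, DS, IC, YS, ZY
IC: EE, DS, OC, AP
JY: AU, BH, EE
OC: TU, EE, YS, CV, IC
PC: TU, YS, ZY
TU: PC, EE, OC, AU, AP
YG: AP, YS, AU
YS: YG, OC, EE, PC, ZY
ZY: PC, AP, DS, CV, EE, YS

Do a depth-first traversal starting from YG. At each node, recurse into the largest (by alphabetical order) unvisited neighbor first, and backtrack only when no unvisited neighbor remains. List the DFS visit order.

Visit YG
YG → YS
YS → ZY
ZY → PC
PC → TU
TU → OC
OC → IC
IC → EE
EE → JY
JY → BH
BH → DS
JY → AU
IC → AP
OC → CV

YG → YS → ZY → PC → TU → OC → IC → EE → JY → BH → DS → AU → AP → CV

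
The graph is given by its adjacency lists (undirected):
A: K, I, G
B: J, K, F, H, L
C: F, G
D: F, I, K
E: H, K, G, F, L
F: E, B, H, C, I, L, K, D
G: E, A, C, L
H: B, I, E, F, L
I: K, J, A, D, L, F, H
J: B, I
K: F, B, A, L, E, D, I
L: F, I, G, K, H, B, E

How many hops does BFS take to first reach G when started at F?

Level 0: F
Level 1: B, C, D, E, H, I, K, L
Level 2: A, G, J
G first appears at level 2.

2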